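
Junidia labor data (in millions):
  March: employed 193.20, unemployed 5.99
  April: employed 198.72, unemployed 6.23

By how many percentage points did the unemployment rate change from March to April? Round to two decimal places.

The unemployment rate changed by +0.03 percentage points.

March: labor force = 193.20 + 5.99 = 199.19; u = 5.99/199.19 = 3.01%.
April: labor force = 198.72 + 6.23 = 204.95; u = 6.23/204.95 = 3.04%.
Change = 3.04% − 3.01% = +0.03 pp.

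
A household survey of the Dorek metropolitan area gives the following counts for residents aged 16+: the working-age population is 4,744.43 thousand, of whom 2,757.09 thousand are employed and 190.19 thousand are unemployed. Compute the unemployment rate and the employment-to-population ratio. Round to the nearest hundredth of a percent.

Labor force = employed + unemployed = 2,757.09 + 190.19 = 2,947.28 thousand.
Unemployment rate = 190.19 / 2,947.28 = 6.45%.
Employment-population ratio = 2,757.09 / 4,744.43 = 58.11%.

Unemployment rate ≈ 6.45%; employment-population ratio ≈ 58.11%.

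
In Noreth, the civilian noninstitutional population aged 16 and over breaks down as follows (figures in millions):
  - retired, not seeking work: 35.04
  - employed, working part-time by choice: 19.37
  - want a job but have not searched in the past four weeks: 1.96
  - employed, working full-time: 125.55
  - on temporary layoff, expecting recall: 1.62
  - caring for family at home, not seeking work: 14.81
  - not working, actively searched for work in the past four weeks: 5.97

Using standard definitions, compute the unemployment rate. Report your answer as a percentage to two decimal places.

Unemployment rate ≈ 4.98%.

Employed = 19.37 + 125.55 = 144.92 million.
Unemployed = 1.62 + 5.97 = 7.59 million (jobless and actively searching, or on temporary layoff).
Labor force = 144.92 + 7.59 = 152.51 million.
Unemployment rate = 7.59 / 152.51 = 4.98%.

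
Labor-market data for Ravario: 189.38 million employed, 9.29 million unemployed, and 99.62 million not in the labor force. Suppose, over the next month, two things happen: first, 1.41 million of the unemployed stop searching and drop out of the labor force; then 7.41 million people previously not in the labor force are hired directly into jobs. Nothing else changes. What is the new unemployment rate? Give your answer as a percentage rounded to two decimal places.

Initially, labor force = 189.38 + 9.29 = 198.67 million, so u = 9.29/198.67 = 4.68%.
After the first change, unemployed and labor force both fall by 1.41 → E = 189.38, U = 7.88, labor force = 197.26 million.
After the second change, employed and labor force both rise by 7.41; unemployed unchanged → E = 196.79, U = 7.88, labor force = 204.67 million.
New unemployment rate = 7.88 / 204.67 = 3.85%.

New unemployment rate ≈ 3.85%.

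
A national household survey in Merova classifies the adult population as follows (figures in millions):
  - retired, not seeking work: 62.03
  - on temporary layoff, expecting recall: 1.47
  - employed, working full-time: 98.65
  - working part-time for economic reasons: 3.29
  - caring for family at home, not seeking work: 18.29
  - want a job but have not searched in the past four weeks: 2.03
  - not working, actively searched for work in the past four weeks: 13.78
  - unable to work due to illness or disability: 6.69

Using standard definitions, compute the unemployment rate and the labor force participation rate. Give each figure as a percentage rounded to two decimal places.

Unemployment rate ≈ 13.01%; labor force participation rate ≈ 56.82%.

Employed = 98.65 + 3.29 = 101.94 million (anyone who worked, including part-time for economic reasons, counts as employed).
Unemployed = 1.47 + 13.78 = 15.25 million (jobless and actively searching, or on temporary layoff).
Labor force = 101.94 + 15.25 = 117.19 million.
Not in labor force = 62.03 + 18.29 + 2.03 + 6.69 = 89.04 million (those not working and not actively searching are outside the labor force — including those who want a job but have given up searching).
Civilian working-age population = 117.19 + 89.04 = 206.23 million.
Unemployment rate = 15.25 / 117.19 = 13.01%.
Labor force participation rate = 117.19 / 206.23 = 56.82%.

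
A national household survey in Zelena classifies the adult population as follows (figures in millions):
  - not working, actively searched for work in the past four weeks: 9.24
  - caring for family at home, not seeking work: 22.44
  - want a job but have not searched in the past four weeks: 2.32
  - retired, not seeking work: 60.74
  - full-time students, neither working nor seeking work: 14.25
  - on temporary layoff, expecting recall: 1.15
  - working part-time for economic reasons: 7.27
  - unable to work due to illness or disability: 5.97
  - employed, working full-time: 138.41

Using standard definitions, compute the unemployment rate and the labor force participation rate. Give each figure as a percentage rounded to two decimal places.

Employed = 7.27 + 138.41 = 145.68 million (anyone who worked, including part-time for economic reasons, counts as employed).
Unemployed = 9.24 + 1.15 = 10.39 million (jobless and actively searching, or on temporary layoff).
Labor force = 145.68 + 10.39 = 156.07 million.
Not in labor force = 22.44 + 2.32 + 60.74 + 14.25 + 5.97 = 105.72 million (those not working and not actively searching are outside the labor force — including those who want a job but have given up searching).
Civilian working-age population = 156.07 + 105.72 = 261.79 million.
Unemployment rate = 10.39 / 156.07 = 6.66%.
Labor force participation rate = 156.07 / 261.79 = 59.62%.

Unemployment rate ≈ 6.66%; labor force participation rate ≈ 59.62%.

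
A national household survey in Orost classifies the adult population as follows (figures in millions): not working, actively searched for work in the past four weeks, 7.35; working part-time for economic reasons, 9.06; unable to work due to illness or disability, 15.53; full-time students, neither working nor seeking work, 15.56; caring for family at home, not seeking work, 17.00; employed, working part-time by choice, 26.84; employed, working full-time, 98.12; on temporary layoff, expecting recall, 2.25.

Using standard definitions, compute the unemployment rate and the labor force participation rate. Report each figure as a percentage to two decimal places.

Employed = 9.06 + 26.84 + 98.12 = 134.02 million (anyone who worked, including part-time for economic reasons, counts as employed).
Unemployed = 7.35 + 2.25 = 9.60 million (jobless and actively searching, or on temporary layoff).
Labor force = 134.02 + 9.60 = 143.62 million.
Not in labor force = 15.53 + 15.56 + 17.00 = 48.09 million (those not working and not actively searching are outside the labor force).
Civilian working-age population = 143.62 + 48.09 = 191.71 million.
Unemployment rate = 9.60 / 143.62 = 6.68%.
Labor force participation rate = 143.62 / 191.71 = 74.92%.

Unemployment rate ≈ 6.68%; labor force participation rate ≈ 74.92%.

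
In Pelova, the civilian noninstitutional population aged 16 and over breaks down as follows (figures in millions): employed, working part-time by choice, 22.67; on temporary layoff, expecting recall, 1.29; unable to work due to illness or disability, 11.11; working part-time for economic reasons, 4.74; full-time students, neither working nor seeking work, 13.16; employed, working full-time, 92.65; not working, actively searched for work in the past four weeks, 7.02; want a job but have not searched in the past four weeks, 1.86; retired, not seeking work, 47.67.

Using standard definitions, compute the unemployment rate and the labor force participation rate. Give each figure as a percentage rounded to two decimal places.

Unemployment rate ≈ 6.47%; labor force participation rate ≈ 63.50%.

Employed = 22.67 + 4.74 + 92.65 = 120.06 million (anyone who worked, including part-time for economic reasons, counts as employed).
Unemployed = 1.29 + 7.02 = 8.31 million (jobless and actively searching, or on temporary layoff).
Labor force = 120.06 + 8.31 = 128.37 million.
Not in labor force = 11.11 + 13.16 + 1.86 + 47.67 = 73.80 million (those not working and not actively searching are outside the labor force — including those who want a job but have given up searching).
Civilian working-age population = 128.37 + 73.80 = 202.17 million.
Unemployment rate = 8.31 / 128.37 = 6.47%.
Labor force participation rate = 128.37 / 202.17 = 63.50%.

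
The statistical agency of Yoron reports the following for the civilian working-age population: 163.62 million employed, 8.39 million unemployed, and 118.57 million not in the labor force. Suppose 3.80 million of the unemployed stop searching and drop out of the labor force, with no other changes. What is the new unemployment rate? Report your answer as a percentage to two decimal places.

New unemployment rate ≈ 2.73%.

Initially, labor force = 163.62 + 8.39 = 172.01 million, so u = 8.39/172.01 = 4.88%.
After the change, unemployed and labor force both fall by 3.80 → E = 163.62, U = 4.59, labor force = 168.21 million.
New unemployment rate = 4.59 / 168.21 = 2.73%.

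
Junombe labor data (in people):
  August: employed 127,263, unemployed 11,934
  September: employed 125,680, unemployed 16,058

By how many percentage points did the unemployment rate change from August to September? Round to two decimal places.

The unemployment rate changed by +2.76 percentage points.

August: labor force = 127,263 + 11,934 = 139,197; u = 11,934/139,197 = 8.57%.
September: labor force = 125,680 + 16,058 = 141,738; u = 16,058/141,738 = 11.33%.
Change = 11.33% − 8.57% = +2.76 pp.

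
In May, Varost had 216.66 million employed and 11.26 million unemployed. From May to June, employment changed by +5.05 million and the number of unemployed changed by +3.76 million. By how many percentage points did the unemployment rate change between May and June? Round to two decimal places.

May: labor force = 216.66 + 11.26 = 227.92; u = 11.26/227.92 = 4.94%.
June: labor force = 221.71 + 15.02 = 236.73; u = 15.02/236.73 = 6.34%.
Change = 6.34% − 4.94% = +1.40 pp.

The unemployment rate changed by +1.40 percentage points.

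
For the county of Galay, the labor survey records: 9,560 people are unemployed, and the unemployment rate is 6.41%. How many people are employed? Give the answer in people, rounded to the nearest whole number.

About 139,582 are employed.

Labor force = U / u = 9,560 / 0.0641 ≈ 149,142.
Employed = labor force − unemployed = 149,142 − 9,560 = 139,582.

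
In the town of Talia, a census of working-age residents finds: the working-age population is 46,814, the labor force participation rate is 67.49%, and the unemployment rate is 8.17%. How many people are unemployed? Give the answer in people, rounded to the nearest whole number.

Labor force = 0.6749 × 46,814 = 31,595.
Unemployed = 0.0817 × 31,595 ≈ 2,581.

About 2,581 are unemployed.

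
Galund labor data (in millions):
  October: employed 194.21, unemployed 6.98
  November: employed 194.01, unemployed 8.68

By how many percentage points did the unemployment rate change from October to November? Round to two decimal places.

October: labor force = 194.21 + 6.98 = 201.19; u = 6.98/201.19 = 3.47%.
November: labor force = 194.01 + 8.68 = 202.69; u = 8.68/202.69 = 4.28%.
Change = 4.28% − 3.47% = +0.81 pp.

The unemployment rate changed by +0.81 percentage points.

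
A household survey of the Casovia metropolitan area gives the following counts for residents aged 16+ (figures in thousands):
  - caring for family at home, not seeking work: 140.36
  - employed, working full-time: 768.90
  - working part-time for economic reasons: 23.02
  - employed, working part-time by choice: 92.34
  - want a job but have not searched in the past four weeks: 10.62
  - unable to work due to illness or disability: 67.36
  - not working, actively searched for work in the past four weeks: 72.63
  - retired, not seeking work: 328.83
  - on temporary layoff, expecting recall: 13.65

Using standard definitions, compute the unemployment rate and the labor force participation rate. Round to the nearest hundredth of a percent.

Unemployment rate ≈ 8.89%; labor force participation rate ≈ 63.95%.

Employed = 768.90 + 23.02 + 92.34 = 884.26 thousand (anyone who worked, including part-time for economic reasons, counts as employed).
Unemployed = 72.63 + 13.65 = 86.28 thousand (jobless and actively searching, or on temporary layoff).
Labor force = 884.26 + 86.28 = 970.54 thousand.
Not in labor force = 140.36 + 10.62 + 67.36 + 328.83 = 547.17 thousand (those not working and not actively searching are outside the labor force — including those who want a job but have given up searching).
Civilian working-age population = 970.54 + 547.17 = 1,517.71 thousand.
Unemployment rate = 86.28 / 970.54 = 8.89%.
Labor force participation rate = 970.54 / 1,517.71 = 63.95%.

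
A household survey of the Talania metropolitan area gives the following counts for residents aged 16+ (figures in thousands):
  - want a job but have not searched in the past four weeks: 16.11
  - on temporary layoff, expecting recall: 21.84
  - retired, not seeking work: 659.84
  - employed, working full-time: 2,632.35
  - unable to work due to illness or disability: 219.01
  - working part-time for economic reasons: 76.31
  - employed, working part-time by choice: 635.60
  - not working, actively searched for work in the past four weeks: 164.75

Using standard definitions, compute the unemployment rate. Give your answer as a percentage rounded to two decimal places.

Employed = 2,632.35 + 76.31 + 635.60 = 3,344.26 thousand (anyone who worked, including part-time for economic reasons, counts as employed).
Unemployed = 21.84 + 164.75 = 186.59 thousand (jobless and actively searching, or on temporary layoff).
Labor force = 3,344.26 + 186.59 = 3,530.85 thousand.
Unemployment rate = 186.59 / 3,530.85 = 5.28%.

Unemployment rate ≈ 5.28%.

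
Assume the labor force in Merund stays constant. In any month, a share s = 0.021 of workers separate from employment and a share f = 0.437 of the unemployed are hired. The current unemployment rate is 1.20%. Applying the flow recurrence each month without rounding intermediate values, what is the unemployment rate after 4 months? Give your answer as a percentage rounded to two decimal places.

Unemployment rate after four months ≈ 4.29%.

With a fixed labor force, u_{t+1} = u_t + s·(1−u_t) − f·u_t = u_t·(1−s−f) + s.
Here 1−s−f = 0.542 and s = 0.021.
u_1 = 0.012000 × 0.542 + 0.021 = 0.027504.
u_2 = 0.027504 × 0.542 + 0.021 = 0.035907.
u_3 = 0.035907 × 0.542 + 0.021 = 0.040462.
u_4 = 0.040462 × 0.542 + 0.021 = 0.042930.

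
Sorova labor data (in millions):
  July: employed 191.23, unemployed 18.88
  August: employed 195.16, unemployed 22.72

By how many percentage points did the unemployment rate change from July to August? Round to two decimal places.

The unemployment rate changed by +1.44 percentage points.

July: labor force = 191.23 + 18.88 = 210.11; u = 18.88/210.11 = 8.99%.
August: labor force = 195.16 + 22.72 = 217.88; u = 22.72/217.88 = 10.43%.
Change = 10.43% − 8.99% = +1.44 pp.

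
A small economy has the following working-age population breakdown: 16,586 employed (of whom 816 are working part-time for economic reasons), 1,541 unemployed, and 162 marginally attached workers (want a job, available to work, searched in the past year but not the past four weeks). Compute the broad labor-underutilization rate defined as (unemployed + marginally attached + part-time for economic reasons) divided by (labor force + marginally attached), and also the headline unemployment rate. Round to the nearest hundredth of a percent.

Labor force = 16,586 + 1,541 = 18,127.
Numerator = 1,541 + 162 + 816 = 2,519.
Denominator = 18,127 + 162 = 18,289.
Broad rate = 2,519 / 18,289 = 13.77%.
Headline unemployment rate = 1,541 / 18,127 = 8.50%.

Broad underutilization rate ≈ 13.77%; headline unemployment rate ≈ 8.50%.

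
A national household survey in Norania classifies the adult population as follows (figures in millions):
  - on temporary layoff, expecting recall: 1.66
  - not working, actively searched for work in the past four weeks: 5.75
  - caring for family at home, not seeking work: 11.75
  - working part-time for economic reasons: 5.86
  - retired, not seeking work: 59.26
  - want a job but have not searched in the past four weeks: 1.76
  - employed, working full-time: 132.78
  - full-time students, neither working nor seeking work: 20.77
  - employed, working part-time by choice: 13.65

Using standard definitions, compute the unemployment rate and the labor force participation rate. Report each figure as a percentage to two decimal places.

Unemployment rate ≈ 4.64%; labor force participation rate ≈ 63.06%.

Employed = 5.86 + 132.78 + 13.65 = 152.29 million (anyone who worked, including part-time for economic reasons, counts as employed).
Unemployed = 1.66 + 5.75 = 7.41 million (jobless and actively searching, or on temporary layoff).
Labor force = 152.29 + 7.41 = 159.70 million.
Not in labor force = 11.75 + 59.26 + 1.76 + 20.77 = 93.54 million (those not working and not actively searching are outside the labor force — including those who want a job but have given up searching).
Civilian working-age population = 159.70 + 93.54 = 253.24 million.
Unemployment rate = 7.41 / 159.70 = 4.64%.
Labor force participation rate = 159.70 / 253.24 = 63.06%.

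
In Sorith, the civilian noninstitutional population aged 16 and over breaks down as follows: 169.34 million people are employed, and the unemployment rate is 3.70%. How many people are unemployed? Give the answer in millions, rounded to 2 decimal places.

Let U be the number unemployed. The labor force is E + U, and U/(E+U) = 0.0370.
So U = 0.0370 × 169.34 / (1 − 0.0370) = 6.2656 / 0.9630 ≈ 6.51 million.

About 6.51 million are unemployed.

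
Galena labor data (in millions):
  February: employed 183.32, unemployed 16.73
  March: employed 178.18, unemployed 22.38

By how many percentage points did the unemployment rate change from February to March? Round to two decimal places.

The unemployment rate changed by +2.80 percentage points.

February: labor force = 183.32 + 16.73 = 200.05; u = 16.73/200.05 = 8.36%.
March: labor force = 178.18 + 22.38 = 200.56; u = 22.38/200.56 = 11.16%.
Change = 11.16% − 8.36% = +2.80 pp.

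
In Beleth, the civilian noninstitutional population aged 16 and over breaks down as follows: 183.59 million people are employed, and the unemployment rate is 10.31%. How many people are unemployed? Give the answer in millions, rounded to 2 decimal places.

About 21.10 million are unemployed.

Let U be the number unemployed. The labor force is E + U, and U/(E+U) = 0.1031.
So U = 0.1031 × 183.59 / (1 − 0.1031) = 18.9281 / 0.8969 ≈ 21.10 million.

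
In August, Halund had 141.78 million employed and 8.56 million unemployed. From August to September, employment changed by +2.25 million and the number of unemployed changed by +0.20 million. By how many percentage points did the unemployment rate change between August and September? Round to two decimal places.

The unemployment rate changed by +0.04 percentage points.

August: labor force = 141.78 + 8.56 = 150.34; u = 8.56/150.34 = 5.69%.
September: labor force = 144.03 + 8.76 = 152.79; u = 8.76/152.79 = 5.73%.
Change = 5.73% − 5.69% = +0.04 pp.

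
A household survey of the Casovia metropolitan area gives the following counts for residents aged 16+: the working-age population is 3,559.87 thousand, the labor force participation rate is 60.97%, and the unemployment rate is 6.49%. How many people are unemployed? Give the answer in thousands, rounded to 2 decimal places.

Labor force = 0.6097 × 3,559.87 = 2,170.45 thousand.
Unemployed = 0.0649 × 2,170.45 ≈ 140.86 thousand.

About 140.86 thousand are unemployed.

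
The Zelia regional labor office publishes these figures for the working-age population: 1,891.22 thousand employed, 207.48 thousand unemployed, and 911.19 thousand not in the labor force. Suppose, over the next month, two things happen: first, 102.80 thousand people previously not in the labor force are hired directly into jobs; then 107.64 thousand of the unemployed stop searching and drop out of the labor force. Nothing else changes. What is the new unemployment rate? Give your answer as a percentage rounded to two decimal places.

New unemployment rate ≈ 4.77%.

Initially, labor force = 1,891.22 + 207.48 = 2,098.70 thousand, so u = 207.48/2,098.70 = 9.89%.
After the first change, employed and labor force both rise by 102.80; unemployed unchanged → E = 1,994.02, U = 207.48, labor force = 2,201.50 thousand.
After the second change, unemployed and labor force both fall by 107.64 → E = 1,994.02, U = 99.84, labor force = 2,093.86 thousand.
New unemployment rate = 99.84 / 2,093.86 = 4.77%.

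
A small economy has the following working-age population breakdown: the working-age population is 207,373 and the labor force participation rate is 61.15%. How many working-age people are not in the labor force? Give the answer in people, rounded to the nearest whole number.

Share not in the labor force = 1 − 0.6115 = 0.3885.
Not in labor force = 0.3885 × 207,373 ≈ 80,564.

About 80,564 are not in the labor force.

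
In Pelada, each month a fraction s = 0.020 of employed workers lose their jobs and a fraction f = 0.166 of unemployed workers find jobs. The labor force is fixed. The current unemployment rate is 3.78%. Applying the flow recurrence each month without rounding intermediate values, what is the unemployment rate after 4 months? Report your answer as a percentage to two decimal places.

Unemployment rate after four months ≈ 7.69%.

With a fixed labor force, u_{t+1} = u_t + s·(1−u_t) − f·u_t = u_t·(1−s−f) + s.
Here 1−s−f = 0.814 and s = 0.020.
u_1 = 0.037800 × 0.814 + 0.020 = 0.050769.
u_2 = 0.050769 × 0.814 + 0.020 = 0.061326.
u_3 = 0.061326 × 0.814 + 0.020 = 0.069919.
u_4 = 0.069919 × 0.814 + 0.020 = 0.076914.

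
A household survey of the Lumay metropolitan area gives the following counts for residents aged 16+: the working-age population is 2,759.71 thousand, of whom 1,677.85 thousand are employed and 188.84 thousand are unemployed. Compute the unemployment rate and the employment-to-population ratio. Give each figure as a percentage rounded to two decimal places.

Labor force = employed + unemployed = 1,677.85 + 188.84 = 1,866.69 thousand.
Unemployment rate = 188.84 / 1,866.69 = 10.12%.
Employment-population ratio = 1,677.85 / 2,759.71 = 60.80%.

Unemployment rate ≈ 10.12%; employment-population ratio ≈ 60.80%.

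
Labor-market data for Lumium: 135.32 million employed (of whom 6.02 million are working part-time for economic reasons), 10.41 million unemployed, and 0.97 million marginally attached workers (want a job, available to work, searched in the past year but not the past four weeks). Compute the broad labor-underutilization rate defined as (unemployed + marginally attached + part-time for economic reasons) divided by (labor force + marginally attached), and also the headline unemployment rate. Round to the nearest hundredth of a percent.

Broad underutilization rate ≈ 11.86%; headline unemployment rate ≈ 7.14%.

Labor force = 135.32 + 10.41 = 145.73 million.
Numerator = 10.41 + 0.97 + 6.02 = 17.40 million.
Denominator = 145.73 + 0.97 = 146.70 million.
Broad rate = 17.40 / 146.70 = 11.86%.
Headline unemployment rate = 10.41 / 145.73 = 7.14%.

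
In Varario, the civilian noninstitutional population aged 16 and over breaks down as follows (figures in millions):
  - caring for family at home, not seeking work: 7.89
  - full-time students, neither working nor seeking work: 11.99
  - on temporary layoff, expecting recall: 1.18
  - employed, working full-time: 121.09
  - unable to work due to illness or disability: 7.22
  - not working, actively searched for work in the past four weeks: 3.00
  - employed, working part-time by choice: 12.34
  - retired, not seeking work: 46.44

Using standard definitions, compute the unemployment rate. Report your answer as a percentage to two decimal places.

Unemployment rate ≈ 3.04%.

Employed = 121.09 + 12.34 = 133.43 million.
Unemployed = 1.18 + 3.00 = 4.18 million (jobless and actively searching, or on temporary layoff).
Labor force = 133.43 + 4.18 = 137.61 million.
Unemployment rate = 4.18 / 137.61 = 3.04%.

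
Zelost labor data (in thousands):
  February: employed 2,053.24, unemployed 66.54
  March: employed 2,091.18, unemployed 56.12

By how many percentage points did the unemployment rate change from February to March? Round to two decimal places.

February: labor force = 2,053.24 + 66.54 = 2,119.78; u = 66.54/2,119.78 = 3.14%.
March: labor force = 2,091.18 + 56.12 = 2,147.30; u = 56.12/2,147.30 = 2.61%.
Change = 2.61% − 3.14% = −0.53 pp.

The unemployment rate changed by −0.53 percentage points.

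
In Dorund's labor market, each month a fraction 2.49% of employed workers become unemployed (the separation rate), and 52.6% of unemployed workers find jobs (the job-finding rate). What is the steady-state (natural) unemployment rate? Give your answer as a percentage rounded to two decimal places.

Steady-state unemployment rate ≈ 4.52%.

At steady state the flows balance: s·E = f·U, so U/(E+U) = s/(s+f).
u* = 2.49 / (2.49 + 52.6) = 2.49 / 55.09 = 4.52%.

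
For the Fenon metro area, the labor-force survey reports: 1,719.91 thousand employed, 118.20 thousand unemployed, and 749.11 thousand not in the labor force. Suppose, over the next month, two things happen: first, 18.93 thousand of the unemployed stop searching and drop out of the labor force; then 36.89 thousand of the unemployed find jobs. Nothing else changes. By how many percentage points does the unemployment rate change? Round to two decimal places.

Initially, labor force = 1,719.91 + 118.20 = 1,838.11 thousand, so u = 118.20/1,838.11 = 6.43%.
After the first change, unemployed and labor force both fall by 18.93 → E = 1,719.91, U = 99.27, labor force = 1,819.18 thousand.
After the second change, unemployed falls and employed rises by 36.89; labor force unchanged → E = 1,756.80, U = 62.38, labor force = 1,819.18 thousand.
New unemployment rate = 62.38 / 1,819.18 = 3.43%.
Change = 3.43% − 6.43% = −3.00 percentage points.

The unemployment rate changes by −3.00 percentage points.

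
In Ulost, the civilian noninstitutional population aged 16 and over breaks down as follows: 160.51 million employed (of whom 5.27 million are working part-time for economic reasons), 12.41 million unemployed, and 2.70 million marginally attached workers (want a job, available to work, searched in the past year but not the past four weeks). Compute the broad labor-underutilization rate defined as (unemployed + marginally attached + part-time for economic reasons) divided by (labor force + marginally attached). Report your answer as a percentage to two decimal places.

Labor force = 160.51 + 12.41 = 172.92 million.
Numerator = 12.41 + 2.70 + 5.27 = 20.38 million.
Denominator = 172.92 + 2.70 = 175.62 million.
Broad rate = 20.38 / 175.62 = 11.60%.

Broad underutilization rate ≈ 11.60%.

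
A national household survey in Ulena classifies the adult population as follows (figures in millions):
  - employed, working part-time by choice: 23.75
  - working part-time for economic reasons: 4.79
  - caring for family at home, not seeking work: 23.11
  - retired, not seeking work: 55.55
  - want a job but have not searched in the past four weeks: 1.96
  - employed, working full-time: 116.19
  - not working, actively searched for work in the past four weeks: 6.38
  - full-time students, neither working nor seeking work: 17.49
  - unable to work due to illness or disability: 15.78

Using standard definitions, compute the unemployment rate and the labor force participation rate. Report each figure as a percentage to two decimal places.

Unemployment rate ≈ 4.22%; labor force participation rate ≈ 57.02%.

Employed = 23.75 + 4.79 + 116.19 = 144.73 million (anyone who worked, including part-time for economic reasons, counts as employed).
Unemployed = 6.38 million.
Labor force = 144.73 + 6.38 = 151.11 million.
Not in labor force = 23.11 + 55.55 + 1.96 + 17.49 + 15.78 = 113.89 million (those not working and not actively searching are outside the labor force — including those who want a job but have given up searching).
Civilian working-age population = 151.11 + 113.89 = 265.00 million.
Unemployment rate = 6.38 / 151.11 = 4.22%.
Labor force participation rate = 151.11 / 265.00 = 57.02%.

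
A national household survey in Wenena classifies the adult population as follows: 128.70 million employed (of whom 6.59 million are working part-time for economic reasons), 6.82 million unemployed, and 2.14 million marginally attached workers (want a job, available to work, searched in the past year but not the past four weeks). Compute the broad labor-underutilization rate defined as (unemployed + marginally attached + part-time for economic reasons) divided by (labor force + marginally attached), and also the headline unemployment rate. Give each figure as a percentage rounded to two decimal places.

Labor force = 128.70 + 6.82 = 135.52 million.
Numerator = 6.82 + 2.14 + 6.59 = 15.55 million.
Denominator = 135.52 + 2.14 = 137.66 million.
Broad rate = 15.55 / 137.66 = 11.30%.
Headline unemployment rate = 6.82 / 135.52 = 5.03%.

Broad underutilization rate ≈ 11.30%; headline unemployment rate ≈ 5.03%.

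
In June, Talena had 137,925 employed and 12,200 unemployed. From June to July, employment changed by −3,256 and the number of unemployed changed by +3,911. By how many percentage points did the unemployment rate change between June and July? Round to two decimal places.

The unemployment rate changed by +2.56 percentage points.

June: labor force = 137,925 + 12,200 = 150,125; u = 12,200/150,125 = 8.13%.
July: labor force = 134,669 + 16,111 = 150,780; u = 16,111/150,780 = 10.69%.
Change = 10.69% − 8.13% = +2.56 pp.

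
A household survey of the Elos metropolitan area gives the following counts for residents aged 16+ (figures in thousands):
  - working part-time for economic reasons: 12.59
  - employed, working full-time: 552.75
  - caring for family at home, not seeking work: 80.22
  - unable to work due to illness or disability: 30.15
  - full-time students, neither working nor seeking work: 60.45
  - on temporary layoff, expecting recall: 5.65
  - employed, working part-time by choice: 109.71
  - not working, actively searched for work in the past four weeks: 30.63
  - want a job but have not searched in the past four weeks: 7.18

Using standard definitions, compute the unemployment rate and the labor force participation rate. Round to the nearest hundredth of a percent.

Employed = 12.59 + 552.75 + 109.71 = 675.05 thousand (anyone who worked, including part-time for economic reasons, counts as employed).
Unemployed = 5.65 + 30.63 = 36.28 thousand (jobless and actively searching, or on temporary layoff).
Labor force = 675.05 + 36.28 = 711.33 thousand.
Not in labor force = 80.22 + 30.15 + 60.45 + 7.18 = 178.00 thousand (those not working and not actively searching are outside the labor force — including those who want a job but have given up searching).
Civilian working-age population = 711.33 + 178.00 = 889.33 thousand.
Unemployment rate = 36.28 / 711.33 = 5.10%.
Labor force participation rate = 711.33 / 889.33 = 79.98%.

Unemployment rate ≈ 5.10%; labor force participation rate ≈ 79.98%.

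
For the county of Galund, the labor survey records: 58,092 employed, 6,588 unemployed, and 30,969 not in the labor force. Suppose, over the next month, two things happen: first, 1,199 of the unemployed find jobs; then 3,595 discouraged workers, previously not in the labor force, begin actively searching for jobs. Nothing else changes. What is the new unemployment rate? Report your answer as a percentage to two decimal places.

Initially, labor force = 58,092 + 6,588 = 64,680, so u = 6,588/64,680 = 10.19%.
After the first change, unemployed falls and employed rises by 1,199; labor force unchanged → E = 59,291, U = 5,389, labor force = 64,680.
After the second change, unemployed and labor force both rise by 3,595 → E = 59,291, U = 8,984, labor force = 68,275.
New unemployment rate = 8,984 / 68,275 = 13.16%.

New unemployment rate ≈ 13.16%.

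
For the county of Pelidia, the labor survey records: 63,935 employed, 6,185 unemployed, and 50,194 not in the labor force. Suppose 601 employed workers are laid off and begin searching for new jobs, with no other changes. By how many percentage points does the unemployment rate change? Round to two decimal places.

The unemployment rate changes by +0.86 percentage points.

Initially, labor force = 63,935 + 6,185 = 70,120, so u = 6,185/70,120 = 8.82%.
After the change, employed falls and unemployed rises by 601; labor force unchanged → E = 63,334, U = 6,786, labor force = 70,120.
New unemployment rate = 6,786 / 70,120 = 9.68%.
Change = 9.68% − 8.82% = +0.86 percentage points.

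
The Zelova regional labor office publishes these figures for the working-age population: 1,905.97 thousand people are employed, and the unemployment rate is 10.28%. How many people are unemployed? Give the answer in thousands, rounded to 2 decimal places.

About 218.38 thousand are unemployed.

Let U be the number unemployed. The labor force is E + U, and U/(E+U) = 0.1028.
So U = 0.1028 × 1,905.97 / (1 − 0.1028) = 195.9337 / 0.8972 ≈ 218.38 thousand.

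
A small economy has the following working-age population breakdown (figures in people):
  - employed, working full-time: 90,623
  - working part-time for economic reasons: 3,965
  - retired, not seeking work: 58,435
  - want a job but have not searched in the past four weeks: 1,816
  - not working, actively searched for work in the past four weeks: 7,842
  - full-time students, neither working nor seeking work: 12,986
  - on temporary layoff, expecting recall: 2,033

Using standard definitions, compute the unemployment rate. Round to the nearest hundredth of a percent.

Employed = 90,623 + 3,965 = 94,588 (anyone who worked, including part-time for economic reasons, counts as employed).
Unemployed = 7,842 + 2,033 = 9,875 (jobless and actively searching, or on temporary layoff).
Labor force = 94,588 + 9,875 = 104,463.
Unemployment rate = 9,875 / 104,463 = 9.45%.

Unemployment rate ≈ 9.45%.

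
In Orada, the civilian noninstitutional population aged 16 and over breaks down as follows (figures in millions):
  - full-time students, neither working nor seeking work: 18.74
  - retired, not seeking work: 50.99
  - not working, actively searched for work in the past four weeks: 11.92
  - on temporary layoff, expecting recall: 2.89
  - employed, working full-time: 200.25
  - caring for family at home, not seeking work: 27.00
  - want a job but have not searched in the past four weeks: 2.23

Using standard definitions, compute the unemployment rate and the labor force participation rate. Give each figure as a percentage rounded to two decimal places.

Unemployment rate ≈ 6.89%; labor force participation rate ≈ 68.49%.

Employed = 200.25 million.
Unemployed = 11.92 + 2.89 = 14.81 million (jobless and actively searching, or on temporary layoff).
Labor force = 200.25 + 14.81 = 215.06 million.
Not in labor force = 18.74 + 50.99 + 27.00 + 2.23 = 98.96 million (those not working and not actively searching are outside the labor force — including those who want a job but have given up searching).
Civilian working-age population = 215.06 + 98.96 = 314.02 million.
Unemployment rate = 14.81 / 215.06 = 6.89%.
Labor force participation rate = 215.06 / 314.02 = 68.49%.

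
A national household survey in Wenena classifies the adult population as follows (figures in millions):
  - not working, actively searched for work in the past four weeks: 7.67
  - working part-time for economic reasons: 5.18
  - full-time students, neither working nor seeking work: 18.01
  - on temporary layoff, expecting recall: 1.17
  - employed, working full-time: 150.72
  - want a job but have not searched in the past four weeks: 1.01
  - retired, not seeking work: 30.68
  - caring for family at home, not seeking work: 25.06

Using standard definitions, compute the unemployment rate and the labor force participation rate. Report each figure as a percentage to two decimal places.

Unemployment rate ≈ 5.37%; labor force participation rate ≈ 68.78%.

Employed = 5.18 + 150.72 = 155.90 million (anyone who worked, including part-time for economic reasons, counts as employed).
Unemployed = 7.67 + 1.17 = 8.84 million (jobless and actively searching, or on temporary layoff).
Labor force = 155.90 + 8.84 = 164.74 million.
Not in labor force = 18.01 + 1.01 + 30.68 + 25.06 = 74.76 million (those not working and not actively searching are outside the labor force — including those who want a job but have given up searching).
Civilian working-age population = 164.74 + 74.76 = 239.50 million.
Unemployment rate = 8.84 / 164.74 = 5.37%.
Labor force participation rate = 164.74 / 239.50 = 68.78%.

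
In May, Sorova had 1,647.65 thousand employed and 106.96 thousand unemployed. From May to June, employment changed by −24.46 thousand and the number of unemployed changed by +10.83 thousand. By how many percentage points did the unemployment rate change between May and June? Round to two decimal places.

May: labor force = 1,647.65 + 106.96 = 1,754.61; u = 106.96/1,754.61 = 6.10%.
June: labor force = 1,623.19 + 117.79 = 1,740.98; u = 117.79/1,740.98 = 6.77%.
Change = 6.77% − 6.10% = +0.67 pp.

The unemployment rate changed by +0.67 percentage points.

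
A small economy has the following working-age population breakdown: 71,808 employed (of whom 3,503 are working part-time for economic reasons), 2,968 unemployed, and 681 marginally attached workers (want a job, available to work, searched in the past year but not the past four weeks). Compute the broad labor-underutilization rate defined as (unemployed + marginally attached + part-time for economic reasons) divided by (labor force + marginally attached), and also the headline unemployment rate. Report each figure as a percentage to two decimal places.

Broad underutilization rate ≈ 9.48%; headline unemployment rate ≈ 3.97%.

Labor force = 71,808 + 2,968 = 74,776.
Numerator = 2,968 + 681 + 3,503 = 7,152.
Denominator = 74,776 + 681 = 75,457.
Broad rate = 7,152 / 75,457 = 9.48%.
Headline unemployment rate = 2,968 / 74,776 = 3.97%.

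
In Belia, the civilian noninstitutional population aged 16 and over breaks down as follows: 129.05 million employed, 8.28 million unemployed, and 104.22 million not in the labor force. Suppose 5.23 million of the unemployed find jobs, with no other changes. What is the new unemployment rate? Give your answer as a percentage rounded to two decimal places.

Initially, labor force = 129.05 + 8.28 = 137.33 million, so u = 8.28/137.33 = 6.03%.
After the change, unemployed falls and employed rises by 5.23; labor force unchanged → E = 134.28, U = 3.05, labor force = 137.33 million.
New unemployment rate = 3.05 / 137.33 = 2.22%.

New unemployment rate ≈ 2.22%.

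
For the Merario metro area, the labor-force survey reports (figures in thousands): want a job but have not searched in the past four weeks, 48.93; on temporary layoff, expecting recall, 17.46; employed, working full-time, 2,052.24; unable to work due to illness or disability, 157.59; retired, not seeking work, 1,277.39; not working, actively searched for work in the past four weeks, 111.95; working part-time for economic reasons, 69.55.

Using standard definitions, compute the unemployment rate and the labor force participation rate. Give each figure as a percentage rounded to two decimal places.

Employed = 2,052.24 + 69.55 = 2,121.79 thousand (anyone who worked, including part-time for economic reasons, counts as employed).
Unemployed = 17.46 + 111.95 = 129.41 thousand (jobless and actively searching, or on temporary layoff).
Labor force = 2,121.79 + 129.41 = 2,251.20 thousand.
Not in labor force = 48.93 + 157.59 + 1,277.39 = 1,483.91 thousand (those not working and not actively searching are outside the labor force — including those who want a job but have given up searching).
Civilian working-age population = 2,251.20 + 1,483.91 = 3,735.11 thousand.
Unemployment rate = 129.41 / 2,251.20 = 5.75%.
Labor force participation rate = 2,251.20 / 3,735.11 = 60.27%.

Unemployment rate ≈ 5.75%; labor force participation rate ≈ 60.27%.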